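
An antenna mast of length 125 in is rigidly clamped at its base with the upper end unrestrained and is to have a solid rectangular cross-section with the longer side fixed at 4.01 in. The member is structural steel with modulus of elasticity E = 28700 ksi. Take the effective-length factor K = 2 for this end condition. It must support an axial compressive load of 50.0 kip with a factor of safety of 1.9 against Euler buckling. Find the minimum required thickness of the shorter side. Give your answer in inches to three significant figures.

b ≈ 3.97 in

Required P_cr = n·P = 1.9 × 50.0 = 95.00 kip
L_e = K·L = 2 × 125 = 250.0 in
Required I = P_cr·L_e²/(π²E) = 9.500×10^4 × 250.0² / (π² × 2.87×10^7) = 20.96 in⁴
Rectangle, weak axis: I_min = h·b³/12 with h = 4.01 in fixed  ⇒  b = (12I/h)^(1/3) = 3.97 in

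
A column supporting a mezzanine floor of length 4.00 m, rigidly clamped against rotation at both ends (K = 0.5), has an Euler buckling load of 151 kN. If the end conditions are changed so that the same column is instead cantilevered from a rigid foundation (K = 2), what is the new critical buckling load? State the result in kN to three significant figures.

P_cr ≈ 9.44 kN

P_cr ∝ 1/K², so P_cr,new = P_cr,old × (K_old/K_new)² = 151 × (0.5/2)²
= 151 × 0.06250 = 9.44 kN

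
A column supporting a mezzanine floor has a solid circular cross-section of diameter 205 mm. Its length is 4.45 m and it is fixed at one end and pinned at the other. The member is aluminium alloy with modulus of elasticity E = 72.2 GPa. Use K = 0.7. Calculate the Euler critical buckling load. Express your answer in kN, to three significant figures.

I = πd⁴/64 = π×205⁴/64 = 8.669×10^7 mm⁴
I = 8.669×10^7 mm⁴ = 8.669×10^-5 m⁴
Effective length L_e = K·L = 0.7 × 4.45 = 3.115 m
P_cr = π²EI / L_e² = π² × 72.2×10⁹ × 8.669×10^-5 / 3.115² = 6.367×10^6 N

P_cr ≈ 6370 kN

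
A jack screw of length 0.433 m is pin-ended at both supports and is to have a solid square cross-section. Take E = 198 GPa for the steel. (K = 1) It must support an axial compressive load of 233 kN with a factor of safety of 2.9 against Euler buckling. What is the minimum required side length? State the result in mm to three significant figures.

Required P_cr = n·P = 2.9 × 233 = 675.7 kN
L_e = K·L = 1 × 0.433 = 0.4330 m
Required I = P_cr·L_e²/(π²E) = 6.757×10^5 × 0.4330² / (π² × 1.98×10^11) = 6.483×10^-8 m⁴
I_req = 6.483×10^4 mm⁴
Solid square: I = a⁴/12  ⇒  a = (12I)^(1/4) = (12×6.483×10^4)^(1/4) = 29.7 mm

a ≈ 29.7 mm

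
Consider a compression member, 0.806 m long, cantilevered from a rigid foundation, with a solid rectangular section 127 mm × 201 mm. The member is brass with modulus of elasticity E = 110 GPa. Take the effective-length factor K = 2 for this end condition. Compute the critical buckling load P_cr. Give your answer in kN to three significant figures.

Buckling occurs about the weak axis: I_min = h·b³/12 with b = 127 mm (the shorter side).
I_min = 201×127³/12 = 3.431×10^7 mm⁴
I = 3.431×10^7 mm⁴ = 3.431×10^-5 m⁴
Effective length L_e = K·L = 2 × 0.806 = 1.612 m
P_cr = π²EI / L_e² = π² × 110×10⁹ × 3.431×10^-5 / 1.612² = 1.433×10^7 N

P_cr ≈ 14300 kN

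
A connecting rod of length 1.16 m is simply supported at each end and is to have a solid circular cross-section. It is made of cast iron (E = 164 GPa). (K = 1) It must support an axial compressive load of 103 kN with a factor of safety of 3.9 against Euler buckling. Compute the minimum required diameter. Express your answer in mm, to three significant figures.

Required P_cr = n·P = 3.9 × 103 = 401.7 kN
L_e = K·L = 1 × 1.16 = 1.160 m
Required I = P_cr·L_e²/(π²E) = 4.017×10^5 × 1.160² / (π² × 1.64×10^11) = 3.339×10^-7 m⁴
I_req = 3.339×10^5 mm⁴
Solid circle: I = πd⁴/64  ⇒  d = (64I/π)^(1/4) = (64×3.339×10^5/π)^(1/4) = 51.1 mm

d ≈ 51.1 mm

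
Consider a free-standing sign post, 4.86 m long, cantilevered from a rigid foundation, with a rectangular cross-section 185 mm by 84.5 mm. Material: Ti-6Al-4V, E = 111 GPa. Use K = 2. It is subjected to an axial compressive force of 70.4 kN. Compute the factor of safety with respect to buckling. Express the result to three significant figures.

Buckling occurs about the weak axis: I_min = h·b³/12 with b = 84.5 mm (the shorter side).
I_min = 185×84.5³/12 = 9.302×10^6 mm⁴
I = 9.302×10^6 mm⁴ = 9.302×10^-6 m⁴
Effective length L_e = K·L = 2 × 4.86 = 9.720 m
P_cr = π²EI / L_e² = π² × 111×10⁹ × 9.302×10^-6 / 9.720² = 1.079×10^5 N
Factor of safety n = P_cr / P = 107.86 / 70.4 = 1.53

n ≈ 1.53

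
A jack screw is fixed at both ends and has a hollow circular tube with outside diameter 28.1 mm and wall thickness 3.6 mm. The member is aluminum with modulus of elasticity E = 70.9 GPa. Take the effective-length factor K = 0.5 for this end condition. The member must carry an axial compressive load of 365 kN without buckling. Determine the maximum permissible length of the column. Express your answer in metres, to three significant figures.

L_max ≈ 0.404 m

Inner diameter d_i = 28.1 − 2×3.6 = 20.90 mm
I = π(d_o⁴ − d_i⁴)/64 = π(28.1⁴ − 20.90⁴)/64 = 2.124×10^4 mm⁴
I = 2.124×10^-8 m⁴
At the buckling limit P_cr = P = 3.650×10^5 N
From P_cr = π²EI/(K·L)²:  L = (1/K)·√(π²EI/P_cr) = (1/0.5)·√(π²×7.09×10^10×2.124×10^-8/3.650×10^5)
L = 0.404 m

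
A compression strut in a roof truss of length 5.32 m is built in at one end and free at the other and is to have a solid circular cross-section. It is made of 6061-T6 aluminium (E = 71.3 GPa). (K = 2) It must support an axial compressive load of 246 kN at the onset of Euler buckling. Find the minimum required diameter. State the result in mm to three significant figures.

L_e = K·L = 2 × 5.32 = 10.64 m
Required I = P_cr·L_e²/(π²E) = 2.460×10^5 × 10.64² / (π² × 7.13×10^10) = 3.958×10^-5 m⁴
I_req = 3.958×10^7 mm⁴
Solid circle: I = πd⁴/64  ⇒  d = (64I/π)^(1/4) = (64×3.958×10^7/π)^(1/4) = 169 mm

d ≈ 169 mm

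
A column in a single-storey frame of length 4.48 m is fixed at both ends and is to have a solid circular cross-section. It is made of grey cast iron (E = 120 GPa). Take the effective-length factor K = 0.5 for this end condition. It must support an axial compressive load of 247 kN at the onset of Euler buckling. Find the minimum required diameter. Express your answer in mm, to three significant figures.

L_e = K·L = 0.5 × 4.48 = 2.240 m
Required I = P_cr·L_e²/(π²E) = 2.470×10^5 × 2.240² / (π² × 1.20×10^11) = 1.046×10^-6 m⁴
I_req = 1.046×10^6 mm⁴
Solid circle: I = πd⁴/64  ⇒  d = (64I/π)^(1/4) = (64×1.046×10^6/π)^(1/4) = 67.9 mm

d ≈ 67.9 mm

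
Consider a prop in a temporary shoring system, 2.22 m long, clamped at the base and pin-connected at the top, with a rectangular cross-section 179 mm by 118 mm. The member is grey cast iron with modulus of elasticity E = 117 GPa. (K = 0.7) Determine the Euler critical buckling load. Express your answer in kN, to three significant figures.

P_cr ≈ 11700 kN

Buckling occurs about the weak axis: I_min = h·b³/12 with b = 118 mm (the shorter side).
I_min = 179×118³/12 = 2.451×10^7 mm⁴
I = 2.451×10^7 mm⁴ = 2.451×10^-5 m⁴
Effective length L_e = K·L = 0.7 × 2.22 = 1.554 m
P_cr = π²EI / L_e² = π² × 117×10⁹ × 2.451×10^-5 / 1.554² = 1.172×10^7 N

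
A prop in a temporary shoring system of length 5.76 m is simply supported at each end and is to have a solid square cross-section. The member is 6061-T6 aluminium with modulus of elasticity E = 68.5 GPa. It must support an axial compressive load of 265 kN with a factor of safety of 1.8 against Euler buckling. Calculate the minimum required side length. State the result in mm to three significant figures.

a ≈ 129 mm

Required P_cr = n·P = 1.8 × 265 = 477.0 kN
L_e = K·L = 1 × 5.76 = 5.760 m
Required I = P_cr·L_e²/(π²E) = 4.770×10^5 × 5.760² / (π² × 6.85×10^10) = 2.341×10^-5 m⁴
I_req = 2.341×10^7 mm⁴
Solid square: I = a⁴/12  ⇒  a = (12I)^(1/4) = (12×2.341×10^7)^(1/4) = 129 mm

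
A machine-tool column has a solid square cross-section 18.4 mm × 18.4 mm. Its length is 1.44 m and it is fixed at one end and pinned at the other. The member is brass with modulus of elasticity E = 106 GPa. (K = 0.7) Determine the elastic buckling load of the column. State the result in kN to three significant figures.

P_cr ≈ 9.84 kN

I = a⁴/12 = 18.4⁴/12 = 9.552×10^3 mm⁴
I = 9.552×10^3 mm⁴ = 9.552×10^-9 m⁴
Effective length L_e = K·L = 0.7 × 1.44 = 1.008 m
P_cr = π²EI / L_e² = π² × 106×10⁹ × 9.552×10^-9 / 1.008² = 9.835×10^3 N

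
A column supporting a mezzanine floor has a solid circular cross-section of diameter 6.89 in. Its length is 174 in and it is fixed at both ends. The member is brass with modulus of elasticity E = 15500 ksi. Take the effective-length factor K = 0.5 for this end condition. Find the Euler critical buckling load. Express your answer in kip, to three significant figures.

P_cr ≈ 2240 kip

I = πd⁴/64 = π×6.89⁴/64 = 110.6 in⁴
Effective length L_e = K·L = 0.5 × 174 = 87.00 in
P_cr = π²EI / L_e² = π² × 15500×10³ × 110.6 / 87.00² = 2.236×10^6 lb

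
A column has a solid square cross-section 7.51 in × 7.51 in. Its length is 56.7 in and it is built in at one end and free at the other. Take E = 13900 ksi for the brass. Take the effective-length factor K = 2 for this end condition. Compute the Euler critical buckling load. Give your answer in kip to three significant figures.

P_cr ≈ 2830 kip

I = a⁴/12 = 7.51⁴/12 = 265.1 in⁴
Effective length L_e = K·L = 2 × 56.7 = 113.4 in
P_cr = π²EI / L_e² = π² × 13900×10³ × 265.1 / 113.4² = 2.828×10^6 lb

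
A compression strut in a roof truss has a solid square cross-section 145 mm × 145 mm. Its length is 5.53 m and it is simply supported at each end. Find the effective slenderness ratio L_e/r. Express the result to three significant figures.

λ ≈ 132

For a square r = a/√12 = 145/√12 = 41.86 mm
L_e = K·L = 1 × 5.53 m = 5.530 m = 5530.0 mm
λ = L_e / r_min = 5530.0 / 41.86 = 132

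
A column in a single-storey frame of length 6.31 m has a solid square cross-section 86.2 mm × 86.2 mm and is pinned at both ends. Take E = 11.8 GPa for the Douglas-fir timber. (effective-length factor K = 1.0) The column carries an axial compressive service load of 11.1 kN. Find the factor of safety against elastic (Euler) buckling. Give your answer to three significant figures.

I = a⁴/12 = 86.2⁴/12 = 4.601×10^6 mm⁴
I = 4.601×10^6 mm⁴ = 4.601×10^-6 m⁴
Effective length L_e = K·L = 1 × 6.31 = 6.310 m
P_cr = π²EI / L_e² = π² × 11.8×10⁹ × 4.601×10^-6 / 6.310² = 1.346×10^4 N
Factor of safety n = P_cr / P = 13.458 / 11.1 = 1.21

n ≈ 1.21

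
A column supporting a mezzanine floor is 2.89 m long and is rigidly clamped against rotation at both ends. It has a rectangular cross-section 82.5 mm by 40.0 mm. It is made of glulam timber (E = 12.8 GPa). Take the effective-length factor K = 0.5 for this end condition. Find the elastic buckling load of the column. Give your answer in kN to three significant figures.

Buckling occurs about the weak axis: I_min = h·b³/12 with b = 40.0 mm (the shorter side).
I_min = 82.5×40.0³/12 = 4.400×10^5 mm⁴
I = 4.400×10^5 mm⁴ = 4.400×10^-7 m⁴
Effective length L_e = K·L = 0.5 × 2.89 = 1.445 m
P_cr = π²EI / L_e² = π² × 12.8×10⁹ × 4.400×10^-7 / 1.445² = 2.662×10^4 N

P_cr ≈ 26.6 kN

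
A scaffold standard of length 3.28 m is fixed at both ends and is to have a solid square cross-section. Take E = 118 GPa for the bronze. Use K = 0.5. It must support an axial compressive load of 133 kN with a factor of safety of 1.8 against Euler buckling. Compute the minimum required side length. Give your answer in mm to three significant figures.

Required P_cr = n·P = 1.8 × 133 = 239.4 kN
L_e = K·L = 0.5 × 3.28 = 1.640 m
Required I = P_cr·L_e²/(π²E) = 2.394×10^5 × 1.640² / (π² × 1.18×10^11) = 5.529×10^-7 m⁴
I_req = 5.529×10^5 mm⁴
Solid square: I = a⁴/12  ⇒  a = (12I)^(1/4) = (12×5.529×10^5)^(1/4) = 50.8 mm

a ≈ 50.8 mm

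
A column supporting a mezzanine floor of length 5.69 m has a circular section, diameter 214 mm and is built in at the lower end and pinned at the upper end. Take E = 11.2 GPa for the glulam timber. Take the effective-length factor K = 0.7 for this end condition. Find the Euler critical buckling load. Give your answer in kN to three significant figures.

P_cr ≈ 717 kN

I = πd⁴/64 = π×214⁴/64 = 1.029×10^8 mm⁴
I = 1.029×10^8 mm⁴ = 1.029×10^-4 m⁴
Effective length L_e = K·L = 0.7 × 5.69 = 3.983 m
P_cr = π²EI / L_e² = π² × 11.2×10⁹ × 1.029×10^-4 / 3.983² = 7.173×10^5 N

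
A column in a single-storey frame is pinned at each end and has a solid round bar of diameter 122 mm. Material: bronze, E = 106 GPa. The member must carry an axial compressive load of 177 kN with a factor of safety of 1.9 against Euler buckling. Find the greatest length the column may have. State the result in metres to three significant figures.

I = πd⁴/64 = π×122⁴/64 = 1.087×10^7 mm⁴
I = 1.087×10^-5 m⁴
Required critical load P_cr = n·P = 1.9 × 177 = 336.3 kN = 3.363×10^5 N
From P_cr = π²EI/(K·L)²:  L = (1/K)·√(π²EI/P_cr) = (1/1)·√(π²×1.06×10^11×1.087×10^-5/3.363×10^5)
L = 5.82 m

L_max ≈ 5.82 m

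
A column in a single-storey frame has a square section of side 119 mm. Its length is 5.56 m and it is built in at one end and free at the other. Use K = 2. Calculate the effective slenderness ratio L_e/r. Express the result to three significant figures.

I = a⁴/12 = 119⁴/12 = 1.671×10^7 mm⁴
A = 1.416×10^4 mm²;  r_min = √(I/A) = √(1.671×10^7/1.416×10^4) = 34.35 mm
L_e = K·L = 2 × 5.56 m = 11.12 m = 11120 mm
λ = L_e / r_min = 11120 / 34.35 = 324

λ ≈ 324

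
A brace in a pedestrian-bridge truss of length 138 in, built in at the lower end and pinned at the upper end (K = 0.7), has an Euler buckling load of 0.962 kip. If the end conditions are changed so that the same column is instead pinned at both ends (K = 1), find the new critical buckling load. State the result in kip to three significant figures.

P_cr ∝ 1/K², so P_cr,new = P_cr,old × (K_old/K_new)² = 0.962 × (0.7/1)²
= 0.962 × 0.4900 = 0.471 kip

P_cr ≈ 0.471 kip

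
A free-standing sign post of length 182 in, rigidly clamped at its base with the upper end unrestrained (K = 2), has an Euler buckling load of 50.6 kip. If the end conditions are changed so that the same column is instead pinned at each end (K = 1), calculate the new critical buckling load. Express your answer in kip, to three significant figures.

P_cr ≈ 202 kip

P_cr ∝ 1/K², so P_cr,new = P_cr,old × (K_old/K_new)² = 50.6 × (2/1)²
= 50.6 × 4.000 = 202 kip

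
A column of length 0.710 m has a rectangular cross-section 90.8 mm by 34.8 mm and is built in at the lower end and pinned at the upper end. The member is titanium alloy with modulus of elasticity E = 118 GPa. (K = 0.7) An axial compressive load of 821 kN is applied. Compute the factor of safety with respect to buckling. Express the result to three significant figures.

Buckling occurs about the weak axis: I_min = h·b³/12 with b = 34.8 mm (the shorter side).
I_min = 90.8×34.8³/12 = 3.189×10^5 mm⁴
I = 3.189×10^5 mm⁴ = 3.189×10^-7 m⁴
Effective length L_e = K·L = 0.7 × 0.710 = 0.4970 m
P_cr = π²EI / L_e² = π² × 118×10⁹ × 3.189×10^-7 / 0.4970² = 1.504×10^6 N
Factor of safety n = P_cr / P = 1503.5 / 821 = 1.83

n ≈ 1.83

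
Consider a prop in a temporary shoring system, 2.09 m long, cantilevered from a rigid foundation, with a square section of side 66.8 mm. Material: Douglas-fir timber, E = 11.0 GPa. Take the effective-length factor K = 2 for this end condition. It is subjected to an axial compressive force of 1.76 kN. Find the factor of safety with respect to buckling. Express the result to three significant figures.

n ≈ 5.86

I = a⁴/12 = 66.8⁴/12 = 1.659×10^6 mm⁴
I = 1.659×10^6 mm⁴ = 1.659×10^-6 m⁴
Effective length L_e = K·L = 2 × 2.09 = 4.180 m
P_cr = π²EI / L_e² = π² × 11.0×10⁹ × 1.659×10^-6 / 4.180² = 1.031×10^4 N
Factor of safety n = P_cr / P = 10.310 / 1.76 = 5.86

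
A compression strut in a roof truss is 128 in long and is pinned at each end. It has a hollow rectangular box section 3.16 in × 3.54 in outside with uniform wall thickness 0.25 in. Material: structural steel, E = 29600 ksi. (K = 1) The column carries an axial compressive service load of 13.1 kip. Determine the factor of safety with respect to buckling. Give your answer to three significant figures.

Inner dimensions: h_i = 3.54 − 2×0.25 = 3.040 in, b_i = 3.16 − 2×0.25 = 2.660 in
Weak-axis I_min = (h_o·b_o³ − h_i·b_i³)/12 with b_o = 3.16, b_i = 2.660 in (shorter outer/inner sides).
I_min = (3.54×3.16³ − 3.040×2.660³)/12 = 4.541 in⁴
Effective length L_e = K·L = 1 × 128 = 128.0 in
P_cr = π²EI / L_e² = π² × 29600×10³ × 4.541 / 128.0² = 8.096×10^4 lb
Factor of safety n = P_cr / P = 80.962 / 13.1 = 6.18

n ≈ 6.18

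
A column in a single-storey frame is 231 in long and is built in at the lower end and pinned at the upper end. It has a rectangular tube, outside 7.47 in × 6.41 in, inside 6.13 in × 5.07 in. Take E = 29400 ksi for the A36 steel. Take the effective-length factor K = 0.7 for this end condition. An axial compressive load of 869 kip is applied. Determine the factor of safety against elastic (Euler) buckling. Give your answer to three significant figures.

Weak-axis I_min = (h_o·b_o³ − h_i·b_i³)/12 with b_o = 6.41, b_i = 5.070 in (shorter outer/inner sides).
I_min = (7.47×6.41³ − 6.130×5.070³)/12 = 97.38 in⁴
Effective length L_e = K·L = 0.7 × 231 = 161.7 in
P_cr = π²EI / L_e² = π² × 29400×10³ × 97.38 / 161.7² = 1.081×10^6 lb
Factor of safety n = P_cr / P = 1080.6 / 869 = 1.24

n ≈ 1.24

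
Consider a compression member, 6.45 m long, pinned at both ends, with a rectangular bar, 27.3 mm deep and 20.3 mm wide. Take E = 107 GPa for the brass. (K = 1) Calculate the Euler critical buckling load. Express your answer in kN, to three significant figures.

P_cr ≈ 0.483 kN

Buckling occurs about the weak axis: I_min = h·b³/12 with b = 20.3 mm (the shorter side).
I_min = 27.3×20.3³/12 = 1.903×10^4 mm⁴
I = 1.903×10^4 mm⁴ = 1.903×10^-8 m⁴
Effective length L_e = K·L = 1 × 6.45 = 6.450 m
P_cr = π²EI / L_e² = π² × 107×10⁹ × 1.903×10^-8 / 6.450² = 483.1 N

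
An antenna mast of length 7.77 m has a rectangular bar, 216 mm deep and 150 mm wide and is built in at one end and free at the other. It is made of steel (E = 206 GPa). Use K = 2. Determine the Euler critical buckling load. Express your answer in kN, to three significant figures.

Buckling occurs about the weak axis: I_min = h·b³/12 with b = 150 mm (the shorter side).
I_min = 216×150³/12 = 6.075×10^7 mm⁴
I = 6.075×10^7 mm⁴ = 6.075×10^-5 m⁴
Effective length L_e = K·L = 2 × 7.77 = 15.54 m
P_cr = π²EI / L_e² = π² × 206×10⁹ × 6.075×10^-5 / 15.54² = 5.115×10^5 N

P_cr ≈ 511 kN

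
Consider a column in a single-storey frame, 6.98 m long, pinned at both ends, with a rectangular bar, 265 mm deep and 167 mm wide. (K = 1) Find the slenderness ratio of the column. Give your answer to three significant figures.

λ ≈ 145

For a rectangle r_min = b/√12 = 167/√12 = 48.21 mm
L_e = K·L = 1 × 6.98 m = 6.980 m = 6980.0 mm
λ = L_e / r_min = 6980.0 / 48.21 = 145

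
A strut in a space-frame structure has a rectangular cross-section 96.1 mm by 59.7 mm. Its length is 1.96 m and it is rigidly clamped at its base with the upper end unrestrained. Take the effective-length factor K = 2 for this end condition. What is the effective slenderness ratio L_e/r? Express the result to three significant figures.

λ ≈ 227

For a rectangle r_min = b/√12 = 59.7/√12 = 17.23 mm
L_e = K·L = 2 × 1.96 m = 3.920 m = 3920.0 mm
λ = L_e / r_min = 3920.0 / 17.23 = 227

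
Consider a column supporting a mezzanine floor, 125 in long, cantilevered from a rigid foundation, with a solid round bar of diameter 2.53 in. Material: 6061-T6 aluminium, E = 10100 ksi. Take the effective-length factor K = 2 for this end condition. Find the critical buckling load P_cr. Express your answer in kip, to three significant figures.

I = πd⁴/64 = π×2.53⁴/64 = 2.011 in⁴
Effective length L_e = K·L = 2 × 125 = 250.0 in
P_cr = π²EI / L_e² = π² × 10100×10³ × 2.011 / 250.0² = 3.208×10^3 lb

P_cr ≈ 3.21 kip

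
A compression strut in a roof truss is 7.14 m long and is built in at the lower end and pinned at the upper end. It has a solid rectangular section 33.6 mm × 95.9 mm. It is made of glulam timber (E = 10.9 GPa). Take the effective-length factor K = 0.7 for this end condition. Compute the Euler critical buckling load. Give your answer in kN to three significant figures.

Buckling occurs about the weak axis: I_min = h·b³/12 with b = 33.6 mm (the shorter side).
I_min = 95.9×33.6³/12 = 3.031×10^5 mm⁴
I = 3.031×10^5 mm⁴ = 3.031×10^-7 m⁴
Effective length L_e = K·L = 0.7 × 7.14 = 4.998 m
P_cr = π²EI / L_e² = π² × 10.9×10⁹ × 3.031×10^-7 / 4.998² = 1.306×10^3 N

P_cr ≈ 1.31 kN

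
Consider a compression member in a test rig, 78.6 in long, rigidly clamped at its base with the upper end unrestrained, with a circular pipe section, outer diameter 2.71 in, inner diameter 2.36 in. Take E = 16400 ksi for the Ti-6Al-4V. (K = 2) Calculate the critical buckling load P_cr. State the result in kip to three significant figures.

P_cr ≈ 7.37 kip

d_o = 2.71 in, d_i = 2.36 in
I = π(d_o⁴ − d_i⁴)/64 = π(2.71⁴ − 2.360⁴)/64 = 1.125 in⁴
Effective length L_e = K·L = 2 × 78.6 = 157.2 in
P_cr = π²EI / L_e² = π² × 16400×10³ × 1.125 / 157.2² = 7.368×10^3 lb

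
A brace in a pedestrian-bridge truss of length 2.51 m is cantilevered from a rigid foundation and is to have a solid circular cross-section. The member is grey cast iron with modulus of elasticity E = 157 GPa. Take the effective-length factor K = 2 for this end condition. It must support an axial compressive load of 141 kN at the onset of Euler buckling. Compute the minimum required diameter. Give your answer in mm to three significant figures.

d ≈ 82.7 mm

L_e = K·L = 2 × 2.51 = 5.020 m
Required I = P_cr·L_e²/(π²E) = 1.410×10^5 × 5.020² / (π² × 1.57×10^11) = 2.293×10^-6 m⁴
I_req = 2.293×10^6 mm⁴
Solid circle: I = πd⁴/64  ⇒  d = (64I/π)^(1/4) = (64×2.293×10^6/π)^(1/4) = 82.7 mm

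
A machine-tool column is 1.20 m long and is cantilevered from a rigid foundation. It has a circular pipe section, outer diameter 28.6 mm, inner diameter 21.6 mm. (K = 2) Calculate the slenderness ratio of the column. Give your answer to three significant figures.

λ ≈ 268

d_o = 28.6 mm, d_i = 21.6 mm
I = π(d_o⁴ − d_i⁴)/64 = π(28.6⁴ − 21.60⁴)/64 = 2.216×10^4 mm⁴
A = 276.0 mm²;  r_min = √(I/A) = √(2.216×10^4/276.0) = 8.960 mm
L_e = K·L = 2 × 1.20 m = 2.400 m = 2400.0 mm
λ = L_e / r_min = 2400.0 / 8.960 = 268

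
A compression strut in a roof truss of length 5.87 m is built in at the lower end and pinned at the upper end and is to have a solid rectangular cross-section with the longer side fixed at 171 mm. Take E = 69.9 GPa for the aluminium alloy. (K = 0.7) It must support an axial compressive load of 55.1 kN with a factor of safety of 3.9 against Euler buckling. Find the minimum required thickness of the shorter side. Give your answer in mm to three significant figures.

b ≈ 71.7 mm

Required P_cr = n·P = 3.9 × 55.1 = 214.9 kN
L_e = K·L = 0.7 × 5.87 = 4.109 m
Required I = P_cr·L_e²/(π²E) = 2.149×10^5 × 4.109² / (π² × 6.99×10^10) = 5.259×10^-6 m⁴
I_req = 5.259×10^6 mm⁴
Rectangle, weak axis: I_min = h·b³/12 with h = 171 mm fixed  ⇒  b = (12I/h)^(1/3) = 71.7 mm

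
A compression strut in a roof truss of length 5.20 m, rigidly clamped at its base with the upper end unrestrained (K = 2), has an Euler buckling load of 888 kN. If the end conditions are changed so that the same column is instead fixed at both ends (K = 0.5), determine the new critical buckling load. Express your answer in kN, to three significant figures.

P_cr ≈ 14200 kN

P_cr ∝ 1/K², so P_cr,new = P_cr,old × (K_old/K_new)² = 888 × (2/0.5)²
= 888 × 16.00 = 14200 kN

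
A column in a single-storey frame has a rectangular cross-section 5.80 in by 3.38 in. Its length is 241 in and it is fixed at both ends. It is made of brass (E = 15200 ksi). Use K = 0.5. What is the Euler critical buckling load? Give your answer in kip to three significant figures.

P_cr ≈ 193 kip

Buckling occurs about the weak axis: I_min = h·b³/12 with b = 3.38 in (the shorter side).
I_min = 5.80×3.38³/12 = 18.66 in⁴
Effective length L_e = K·L = 0.5 × 241 = 120.5 in
P_cr = π²EI / L_e² = π² × 15200×10³ × 18.66 / 120.5² = 1.928×10^5 lb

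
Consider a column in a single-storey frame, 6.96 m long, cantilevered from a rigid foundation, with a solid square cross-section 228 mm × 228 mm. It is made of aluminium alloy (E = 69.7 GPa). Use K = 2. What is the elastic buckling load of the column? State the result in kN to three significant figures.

I = a⁴/12 = 228⁴/12 = 2.252×10^8 mm⁴
I = 2.252×10^8 mm⁴ = 2.252×10^-4 m⁴
Effective length L_e = K·L = 2 × 6.96 = 13.92 m
P_cr = π²EI / L_e² = π² × 69.7×10⁹ × 2.252×10^-4 / 13.92² = 7.995×10^5 N

P_cr ≈ 799 kN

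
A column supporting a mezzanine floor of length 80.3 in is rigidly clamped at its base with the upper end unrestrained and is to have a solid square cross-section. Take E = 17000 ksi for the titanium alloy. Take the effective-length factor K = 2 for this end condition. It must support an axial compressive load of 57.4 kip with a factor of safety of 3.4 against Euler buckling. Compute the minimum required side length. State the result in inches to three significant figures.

a ≈ 4.36 in

Required P_cr = n·P = 3.4 × 57.4 = 195.2 kip
L_e = K·L = 2 × 80.3 = 160.6 in
Required I = P_cr·L_e²/(π²E) = 1.952×10^5 × 160.6² / (π² × 1.70×10^7) = 30.00 in⁴
Solid square: I = a⁴/12  ⇒  a = (12I)^(1/4) = (12×30.00)^(1/4) = 4.36 in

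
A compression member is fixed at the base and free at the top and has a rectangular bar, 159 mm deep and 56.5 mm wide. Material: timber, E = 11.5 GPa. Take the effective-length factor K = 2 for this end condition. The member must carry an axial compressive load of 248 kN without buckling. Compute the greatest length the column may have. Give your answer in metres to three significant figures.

L_max ≈ 0.523 m

Buckling occurs about the weak axis: I_min = h·b³/12 with b = 56.5 mm (the shorter side).
I_min = 159×56.5³/12 = 2.390×10^6 mm⁴
I = 2.390×10^-6 m⁴
At the buckling limit P_cr = P = 2.480×10^5 N
From P_cr = π²EI/(K·L)²:  L = (1/K)·√(π²EI/P_cr) = (1/2)·√(π²×1.15×10^10×2.390×10^-6/2.480×10^5)
L = 0.523 m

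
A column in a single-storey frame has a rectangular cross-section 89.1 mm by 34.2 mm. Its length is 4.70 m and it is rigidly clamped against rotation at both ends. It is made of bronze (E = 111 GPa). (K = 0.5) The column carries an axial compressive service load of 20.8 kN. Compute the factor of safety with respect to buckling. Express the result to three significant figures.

Buckling occurs about the weak axis: I_min = h·b³/12 with b = 34.2 mm (the shorter side).
I_min = 89.1×34.2³/12 = 2.970×10^5 mm⁴
I = 2.970×10^5 mm⁴ = 2.970×10^-7 m⁴
Effective length L_e = K·L = 0.5 × 4.70 = 2.350 m
P_cr = π²EI / L_e² = π² × 111×10⁹ × 2.970×10^-7 / 2.350² = 5.892×10^4 N
Factor of safety n = P_cr / P = 58.920 / 20.8 = 2.83

n ≈ 2.83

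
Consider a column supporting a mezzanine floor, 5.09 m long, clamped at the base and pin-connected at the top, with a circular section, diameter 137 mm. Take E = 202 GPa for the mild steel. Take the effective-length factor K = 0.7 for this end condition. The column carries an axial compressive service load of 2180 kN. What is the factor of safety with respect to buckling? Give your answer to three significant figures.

I = πd⁴/64 = π×137⁴/64 = 1.729×10^7 mm⁴
I = 1.729×10^7 mm⁴ = 1.729×10^-5 m⁴
Effective length L_e = K·L = 0.7 × 5.09 = 3.563 m
P_cr = π²EI / L_e² = π² × 202×10⁹ × 1.729×10^-5 / 3.563² = 2.716×10^6 N
Factor of safety n = P_cr / P = 2715.6 / 2180 = 1.25

n ≈ 1.25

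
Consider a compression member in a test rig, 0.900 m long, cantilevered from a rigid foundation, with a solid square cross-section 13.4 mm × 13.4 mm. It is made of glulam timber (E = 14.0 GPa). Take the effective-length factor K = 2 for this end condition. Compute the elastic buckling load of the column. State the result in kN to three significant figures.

P_cr ≈ 0.115 kN

I = a⁴/12 = 13.4⁴/12 = 2.687×10^3 mm⁴
I = 2.687×10^3 mm⁴ = 2.687×10^-9 m⁴
Effective length L_e = K·L = 2 × 0.900 = 1.800 m
P_cr = π²EI / L_e² = π² × 14.0×10⁹ × 2.687×10^-9 / 1.800² = 114.6 N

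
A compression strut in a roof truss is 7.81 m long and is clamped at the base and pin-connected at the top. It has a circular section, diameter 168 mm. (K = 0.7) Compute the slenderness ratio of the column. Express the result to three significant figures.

λ ≈ 130

For a solid circle r = d/4 = 168/4 = 42.00 mm
L_e = K·L = 0.7 × 7.81 m = 5.467 m = 5467.0 mm
λ = L_e / r_min = 5467.0 / 42.00 = 130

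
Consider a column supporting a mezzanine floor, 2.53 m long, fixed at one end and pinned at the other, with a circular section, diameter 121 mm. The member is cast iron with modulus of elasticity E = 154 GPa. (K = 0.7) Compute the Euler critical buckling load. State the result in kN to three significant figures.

P_cr ≈ 5100 kN

I = πd⁴/64 = π×121⁴/64 = 1.052×10^7 mm⁴
I = 1.052×10^7 mm⁴ = 1.052×10^-5 m⁴
Effective length L_e = K·L = 0.7 × 2.53 = 1.771 m
P_cr = π²EI / L_e² = π² × 154×10⁹ × 1.052×10^-5 / 1.771² = 5.099×10^6 N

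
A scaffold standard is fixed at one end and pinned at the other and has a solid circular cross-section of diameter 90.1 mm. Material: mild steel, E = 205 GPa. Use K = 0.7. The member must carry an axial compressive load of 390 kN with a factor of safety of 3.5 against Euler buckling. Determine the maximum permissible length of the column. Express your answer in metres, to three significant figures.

I = πd⁴/64 = π×90.1⁴/64 = 3.235×10^6 mm⁴
I = 3.235×10^-6 m⁴
Required critical load P_cr = n·P = 3.5 × 390 = 1365 kN = 1.365×10^6 N
From P_cr = π²EI/(K·L)²:  L = (1/K)·√(π²EI/P_cr) = (1/0.7)·√(π²×2.05×10^11×3.235×10^-6/1.365×10^6)
L = 3.13 m

L_max ≈ 3.13 m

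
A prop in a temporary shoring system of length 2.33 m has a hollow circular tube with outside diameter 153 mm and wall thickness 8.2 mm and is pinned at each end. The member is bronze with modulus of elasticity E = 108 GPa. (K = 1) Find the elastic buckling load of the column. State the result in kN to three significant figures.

Inner diameter d_i = 153 − 2×8.2 = 136.6 mm
I = π(d_o⁴ − d_i⁴)/64 = π(153⁴ − 136.6⁴)/64 = 9.808×10^6 mm⁴
I = 9.808×10^6 mm⁴ = 9.808×10^-6 m⁴
Effective length L_e = K·L = 1 × 2.33 = 2.330 m
P_cr = π²EI / L_e² = π² × 108×10⁹ × 9.808×10^-6 / 2.330² = 1.926×10^6 N

P_cr ≈ 1930 kN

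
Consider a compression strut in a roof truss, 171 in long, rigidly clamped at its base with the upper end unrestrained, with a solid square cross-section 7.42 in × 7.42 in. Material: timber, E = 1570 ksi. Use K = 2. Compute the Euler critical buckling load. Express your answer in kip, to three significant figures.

P_cr ≈ 33.5 kip

I = a⁴/12 = 7.42⁴/12 = 252.6 in⁴
Effective length L_e = K·L = 2 × 171 = 342.0 in
P_cr = π²EI / L_e² = π² × 1570×10³ × 252.6 / 342.0² = 3.346×10^4 lb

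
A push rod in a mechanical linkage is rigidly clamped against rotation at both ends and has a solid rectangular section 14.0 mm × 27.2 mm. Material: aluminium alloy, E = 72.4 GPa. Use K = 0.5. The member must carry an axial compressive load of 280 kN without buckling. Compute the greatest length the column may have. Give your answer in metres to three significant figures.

Buckling occurs about the weak axis: I_min = h·b³/12 with b = 14.0 mm (the shorter side).
I_min = 27.2×14.0³/12 = 6.220×10^3 mm⁴
I = 6.220×10^-9 m⁴
At the buckling limit P_cr = P = 2.800×10^5 N
From P_cr = π²EI/(K·L)²:  L = (1/K)·√(π²EI/P_cr) = (1/0.5)·√(π²×7.24×10^10×6.220×10^-9/2.800×10^5)
L = 0.252 m

L_max ≈ 0.252 m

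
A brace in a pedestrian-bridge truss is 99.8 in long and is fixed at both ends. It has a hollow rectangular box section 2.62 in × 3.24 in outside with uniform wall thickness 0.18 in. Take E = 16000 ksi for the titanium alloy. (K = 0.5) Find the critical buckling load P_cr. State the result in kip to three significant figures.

P_cr ≈ 132 kip

Inner dimensions: h_i = 3.24 − 2×0.18 = 2.880 in, b_i = 2.62 − 2×0.18 = 2.260 in
Weak-axis I_min = (h_o·b_o³ − h_i·b_i³)/12 with b_o = 2.62, b_i = 2.260 in (shorter outer/inner sides).
I_min = (3.24×2.62³ − 2.880×2.260³)/12 = 2.086 in⁴
Effective length L_e = K·L = 0.5 × 99.8 = 49.90 in
P_cr = π²EI / L_e² = π² × 16000×10³ × 2.086 / 49.90² = 1.323×10^5 lb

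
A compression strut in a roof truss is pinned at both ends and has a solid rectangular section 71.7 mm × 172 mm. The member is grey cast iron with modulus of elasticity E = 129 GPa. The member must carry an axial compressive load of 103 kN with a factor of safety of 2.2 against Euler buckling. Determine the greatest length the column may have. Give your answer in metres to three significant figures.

Buckling occurs about the weak axis: I_min = h·b³/12 with b = 71.7 mm (the shorter side).
I_min = 172×71.7³/12 = 5.283×10^6 mm⁴
I = 5.283×10^-6 m⁴
Required critical load P_cr = n·P = 2.2 × 103 = 226.6 kN = 2.266×10^5 N
From P_cr = π²EI/(K·L)²:  L = (1/K)·√(π²EI/P_cr) = (1/1)·√(π²×1.29×10^11×5.283×10^-6/2.266×10^5)
L = 5.45 m

L_max ≈ 5.45 m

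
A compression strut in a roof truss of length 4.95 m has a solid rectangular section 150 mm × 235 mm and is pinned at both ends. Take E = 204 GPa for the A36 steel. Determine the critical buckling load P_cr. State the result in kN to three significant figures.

P_cr ≈ 5430 kN

Buckling occurs about the weak axis: I_min = h·b³/12 with b = 150 mm (the shorter side).
I_min = 235×150³/12 = 6.609×10^7 mm⁴
I = 6.609×10^7 mm⁴ = 6.609×10^-5 m⁴
Effective length L_e = K·L = 1 × 4.95 = 4.950 m
P_cr = π²EI / L_e² = π² × 204×10⁹ × 6.609×10^-5 / 4.950² = 5.431×10^6 N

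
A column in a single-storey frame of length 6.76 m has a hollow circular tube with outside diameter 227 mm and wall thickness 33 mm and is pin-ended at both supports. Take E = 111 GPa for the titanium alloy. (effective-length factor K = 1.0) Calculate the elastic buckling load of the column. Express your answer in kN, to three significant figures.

P_cr ≈ 2330 kN

Inner diameter d_i = 227 − 2×33 = 161.0 mm
I = π(d_o⁴ − d_i⁴)/64 = π(227⁴ − 161.0⁴)/64 = 9.736×10^7 mm⁴
I = 9.736×10^7 mm⁴ = 9.736×10^-5 m⁴
Effective length L_e = K·L = 1 × 6.76 = 6.760 m
P_cr = π²EI / L_e² = π² × 111×10⁹ × 9.736×10^-5 / 6.760² = 2.334×10^6 N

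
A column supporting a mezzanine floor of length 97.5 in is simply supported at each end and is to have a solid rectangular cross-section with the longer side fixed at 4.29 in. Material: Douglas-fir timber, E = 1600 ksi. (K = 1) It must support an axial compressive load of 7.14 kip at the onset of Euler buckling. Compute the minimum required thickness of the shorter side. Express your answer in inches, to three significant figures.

L_e = K·L = 1 × 97.5 = 97.50 in
Required I = P_cr·L_e²/(π²E) = 7.140×10^3 × 97.50² / (π² × 1.60×10^6) = 4.298 in⁴
Rectangle, weak axis: I_min = h·b³/12 with h = 4.29 in fixed  ⇒  b = (12I/h)^(1/3) = 2.29 in

b ≈ 2.29 in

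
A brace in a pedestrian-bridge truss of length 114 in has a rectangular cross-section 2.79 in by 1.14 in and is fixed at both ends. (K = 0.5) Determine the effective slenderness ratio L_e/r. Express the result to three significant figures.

For a rectangle r_min = b/√12 = 1.14/√12 = 0.3291 in
L_e = K·L = 0.5 × 114 = 57.00 in
λ = L_e / r_min = 57.000 / 0.3291 = 173

λ ≈ 173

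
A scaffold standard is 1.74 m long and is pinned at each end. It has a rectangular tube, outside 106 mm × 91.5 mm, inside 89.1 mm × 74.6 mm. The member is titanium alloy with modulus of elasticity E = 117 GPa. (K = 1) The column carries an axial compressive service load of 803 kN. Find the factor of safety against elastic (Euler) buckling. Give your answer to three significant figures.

n ≈ 1.75

Weak-axis I_min = (h_o·b_o³ − h_i·b_i³)/12 with b_o = 91.5, b_i = 74.60 mm (shorter outer/inner sides).
I_min = (106×91.5³ − 89.10×74.60³)/12 = 3.684×10^6 mm⁴
I = 3.684×10^6 mm⁴ = 3.684×10^-6 m⁴
Effective length L_e = K·L = 1 × 1.74 = 1.740 m
P_cr = π²EI / L_e² = π² × 117×10⁹ × 3.684×10^-6 / 1.740² = 1.405×10^6 N
Factor of safety n = P_cr / P = 1405.2 / 803 = 1.75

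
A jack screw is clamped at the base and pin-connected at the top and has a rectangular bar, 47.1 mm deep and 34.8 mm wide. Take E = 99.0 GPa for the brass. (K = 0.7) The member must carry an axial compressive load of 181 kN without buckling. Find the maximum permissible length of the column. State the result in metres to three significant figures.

Buckling occurs about the weak axis: I_min = h·b³/12 with b = 34.8 mm (the shorter side).
I_min = 47.1×34.8³/12 = 1.654×10^5 mm⁴
I = 1.654×10^-7 m⁴
At the buckling limit P_cr = P = 1.810×10^5 N
From P_cr = π²EI/(K·L)²:  L = (1/K)·√(π²EI/P_cr) = (1/0.7)·√(π²×9.90×10^10×1.654×10^-7/1.810×10^5)
L = 1.35 m

L_max ≈ 1.35 m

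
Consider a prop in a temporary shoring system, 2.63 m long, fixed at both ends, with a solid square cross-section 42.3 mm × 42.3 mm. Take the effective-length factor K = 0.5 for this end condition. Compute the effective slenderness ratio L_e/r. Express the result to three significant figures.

λ ≈ 108

I = a⁴/12 = 42.3⁴/12 = 2.668×10^5 mm⁴
A = 1.789×10^3 mm²;  r_min = √(I/A) = √(2.668×10^5/1.789×10^3) = 12.21 mm
L_e = K·L = 0.5 × 2.63 m = 1.315 m = 1315.0 mm
λ = L_e / r_min = 1315.0 / 12.21 = 108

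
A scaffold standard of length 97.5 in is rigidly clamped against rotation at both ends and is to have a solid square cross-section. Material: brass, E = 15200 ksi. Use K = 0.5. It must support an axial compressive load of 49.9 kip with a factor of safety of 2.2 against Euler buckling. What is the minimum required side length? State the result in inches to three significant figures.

a ≈ 2.14 in

Required P_cr = n·P = 2.2 × 49.9 = 109.8 kip
L_e = K·L = 0.5 × 97.5 = 48.75 in
Required I = P_cr·L_e²/(π²E) = 1.098×10^5 × 48.75² / (π² × 1.52×10^7) = 1.739 in⁴
Solid square: I = a⁴/12  ⇒  a = (12I)^(1/4) = (12×1.739)^(1/4) = 2.14 in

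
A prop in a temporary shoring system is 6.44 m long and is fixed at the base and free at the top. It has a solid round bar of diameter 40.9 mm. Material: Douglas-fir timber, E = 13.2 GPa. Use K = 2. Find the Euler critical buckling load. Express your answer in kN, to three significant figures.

I = πd⁴/64 = π×40.9⁴/64 = 1.374×10^5 mm⁴
I = 1.374×10^5 mm⁴ = 1.374×10^-7 m⁴
Effective length L_e = K·L = 2 × 6.44 = 12.88 m
P_cr = π²EI / L_e² = π² × 13.2×10⁹ × 1.374×10^-7 / 12.88² = 107.9 N

P_cr ≈ 0.108 kN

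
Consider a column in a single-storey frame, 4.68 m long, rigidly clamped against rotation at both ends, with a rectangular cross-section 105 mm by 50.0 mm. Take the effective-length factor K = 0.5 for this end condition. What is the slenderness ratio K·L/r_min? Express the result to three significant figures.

λ ≈ 162

For a rectangle r_min = b/√12 = 50.0/√12 = 14.43 mm
L_e = K·L = 0.5 × 4.68 m = 2.340 m = 2340.0 mm
λ = L_e / r_min = 2340.0 / 14.43 = 162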